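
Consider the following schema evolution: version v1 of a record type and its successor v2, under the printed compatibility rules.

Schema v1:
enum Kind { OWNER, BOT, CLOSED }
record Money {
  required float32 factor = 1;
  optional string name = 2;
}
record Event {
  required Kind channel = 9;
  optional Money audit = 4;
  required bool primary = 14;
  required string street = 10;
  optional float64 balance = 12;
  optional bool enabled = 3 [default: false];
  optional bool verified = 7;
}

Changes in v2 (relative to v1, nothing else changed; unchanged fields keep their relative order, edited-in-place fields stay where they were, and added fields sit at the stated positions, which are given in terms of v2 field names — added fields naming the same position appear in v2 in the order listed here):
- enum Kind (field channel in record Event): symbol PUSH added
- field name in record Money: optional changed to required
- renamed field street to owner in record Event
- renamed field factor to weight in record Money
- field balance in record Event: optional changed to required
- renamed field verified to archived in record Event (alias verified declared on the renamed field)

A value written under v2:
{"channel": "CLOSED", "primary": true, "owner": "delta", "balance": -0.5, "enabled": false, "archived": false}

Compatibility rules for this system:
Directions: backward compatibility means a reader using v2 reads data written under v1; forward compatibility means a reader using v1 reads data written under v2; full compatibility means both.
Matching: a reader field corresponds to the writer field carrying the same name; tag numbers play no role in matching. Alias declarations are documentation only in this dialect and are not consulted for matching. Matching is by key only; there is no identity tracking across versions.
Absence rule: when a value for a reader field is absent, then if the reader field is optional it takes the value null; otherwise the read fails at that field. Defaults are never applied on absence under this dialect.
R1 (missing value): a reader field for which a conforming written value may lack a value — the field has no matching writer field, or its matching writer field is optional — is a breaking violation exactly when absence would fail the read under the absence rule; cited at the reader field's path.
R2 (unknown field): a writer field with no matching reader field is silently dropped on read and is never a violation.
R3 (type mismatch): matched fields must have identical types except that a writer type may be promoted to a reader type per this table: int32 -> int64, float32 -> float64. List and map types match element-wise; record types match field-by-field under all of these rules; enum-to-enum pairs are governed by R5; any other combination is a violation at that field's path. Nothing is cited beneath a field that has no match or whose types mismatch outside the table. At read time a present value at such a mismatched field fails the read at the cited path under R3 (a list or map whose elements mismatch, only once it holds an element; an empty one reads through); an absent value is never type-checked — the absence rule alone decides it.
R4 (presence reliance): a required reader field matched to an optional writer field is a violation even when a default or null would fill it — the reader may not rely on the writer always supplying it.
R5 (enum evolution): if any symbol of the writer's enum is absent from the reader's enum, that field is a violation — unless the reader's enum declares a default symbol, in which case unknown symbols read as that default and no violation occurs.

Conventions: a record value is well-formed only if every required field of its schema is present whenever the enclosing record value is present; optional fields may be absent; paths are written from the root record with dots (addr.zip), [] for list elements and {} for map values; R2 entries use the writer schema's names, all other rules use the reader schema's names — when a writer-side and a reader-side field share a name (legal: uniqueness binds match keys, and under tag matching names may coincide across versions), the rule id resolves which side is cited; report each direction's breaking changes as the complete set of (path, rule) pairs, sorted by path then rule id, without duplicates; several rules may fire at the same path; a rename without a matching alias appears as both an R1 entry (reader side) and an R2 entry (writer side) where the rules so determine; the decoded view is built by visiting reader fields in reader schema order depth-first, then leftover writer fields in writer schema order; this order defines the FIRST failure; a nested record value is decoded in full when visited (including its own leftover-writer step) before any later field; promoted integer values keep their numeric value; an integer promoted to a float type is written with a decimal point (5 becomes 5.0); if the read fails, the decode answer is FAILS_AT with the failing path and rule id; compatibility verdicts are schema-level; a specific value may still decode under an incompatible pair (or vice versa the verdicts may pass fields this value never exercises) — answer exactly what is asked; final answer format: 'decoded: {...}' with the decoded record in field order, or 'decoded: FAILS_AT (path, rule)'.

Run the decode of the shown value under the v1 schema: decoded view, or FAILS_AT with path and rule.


in Event below, arrows point writer -> reader
decode (reader v1):
  channel := "CLOSED"
  audit := null (absent, optional -> null)
  primary := true
  read fails at street under R1 (no fill)
  => FAILS_AT (street, R1)
the rest of the Event diff is inert for this question:
  enum Kind (field channel in record Event): symbol PUSH added -> shifts the Event verdicts, not this decode
  field name in record Money: optional changed to required -> shifts the Event verdicts, not this decode
  renamed field factor to weight in record Money -> shifts the Event verdicts, not this decode
  field balance in record Event: optional changed to required -> shifts the Event verdicts, not this decode
  renamed field verified to archived in record Event (alias verified declared on the renamed field) -> fires no rule on Event under this dialect and leaves the result unchanged

decoded: FAILS_AT (street, R1)


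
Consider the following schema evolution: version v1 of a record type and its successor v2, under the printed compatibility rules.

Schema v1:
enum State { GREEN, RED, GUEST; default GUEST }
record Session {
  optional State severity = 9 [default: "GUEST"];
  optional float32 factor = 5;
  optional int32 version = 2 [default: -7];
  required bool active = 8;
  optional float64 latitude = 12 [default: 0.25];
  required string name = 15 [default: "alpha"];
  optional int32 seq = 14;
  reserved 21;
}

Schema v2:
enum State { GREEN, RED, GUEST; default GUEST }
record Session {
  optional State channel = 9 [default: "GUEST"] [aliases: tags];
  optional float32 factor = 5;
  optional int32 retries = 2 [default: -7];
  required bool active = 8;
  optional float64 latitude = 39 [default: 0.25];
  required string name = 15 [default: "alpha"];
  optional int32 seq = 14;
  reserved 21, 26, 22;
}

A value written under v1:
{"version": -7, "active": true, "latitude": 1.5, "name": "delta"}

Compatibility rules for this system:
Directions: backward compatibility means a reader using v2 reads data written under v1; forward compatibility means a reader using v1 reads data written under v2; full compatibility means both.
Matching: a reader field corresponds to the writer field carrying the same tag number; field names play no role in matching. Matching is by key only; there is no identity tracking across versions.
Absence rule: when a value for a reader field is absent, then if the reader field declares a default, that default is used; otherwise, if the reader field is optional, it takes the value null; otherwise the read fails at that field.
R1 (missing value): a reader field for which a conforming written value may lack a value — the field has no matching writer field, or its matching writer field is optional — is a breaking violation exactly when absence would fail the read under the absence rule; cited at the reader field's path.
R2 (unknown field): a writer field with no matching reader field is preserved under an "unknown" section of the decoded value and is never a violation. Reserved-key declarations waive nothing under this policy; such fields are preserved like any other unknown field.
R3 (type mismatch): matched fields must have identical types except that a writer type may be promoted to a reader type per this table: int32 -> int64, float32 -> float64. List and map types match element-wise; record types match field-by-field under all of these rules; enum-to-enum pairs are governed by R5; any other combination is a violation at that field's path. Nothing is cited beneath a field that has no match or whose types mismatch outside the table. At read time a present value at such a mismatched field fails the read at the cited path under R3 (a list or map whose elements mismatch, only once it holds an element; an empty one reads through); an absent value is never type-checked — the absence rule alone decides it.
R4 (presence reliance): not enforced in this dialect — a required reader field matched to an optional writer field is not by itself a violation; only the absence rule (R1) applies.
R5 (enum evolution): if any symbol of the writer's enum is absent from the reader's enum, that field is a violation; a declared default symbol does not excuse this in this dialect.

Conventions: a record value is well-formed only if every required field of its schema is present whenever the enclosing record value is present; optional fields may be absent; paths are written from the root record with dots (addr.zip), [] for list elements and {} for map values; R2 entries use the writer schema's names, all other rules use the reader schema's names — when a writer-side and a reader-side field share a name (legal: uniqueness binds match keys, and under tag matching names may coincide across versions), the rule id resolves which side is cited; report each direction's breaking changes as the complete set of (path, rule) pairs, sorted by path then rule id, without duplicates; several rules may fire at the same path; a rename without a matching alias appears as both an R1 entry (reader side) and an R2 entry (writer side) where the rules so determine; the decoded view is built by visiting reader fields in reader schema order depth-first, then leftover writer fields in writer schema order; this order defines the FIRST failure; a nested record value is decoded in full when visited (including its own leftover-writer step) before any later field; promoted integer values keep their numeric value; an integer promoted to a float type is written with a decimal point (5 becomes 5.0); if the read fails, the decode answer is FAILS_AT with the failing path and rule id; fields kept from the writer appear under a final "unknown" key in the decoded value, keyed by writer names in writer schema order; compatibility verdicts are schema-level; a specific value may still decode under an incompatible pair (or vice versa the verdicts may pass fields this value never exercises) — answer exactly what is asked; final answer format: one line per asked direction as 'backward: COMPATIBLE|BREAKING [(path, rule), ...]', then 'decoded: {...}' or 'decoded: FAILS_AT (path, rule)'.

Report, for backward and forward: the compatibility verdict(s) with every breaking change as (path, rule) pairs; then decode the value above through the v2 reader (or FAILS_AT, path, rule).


backward: COMPATIBLE []; forward: COMPATIBLE []; decoded: {"channel": "GUEST", "factor": null, "retries": -7, "active": true, "latitude": 0.25, "name": "delta", "seq": null, "unknown": {"latitude": 1.5}}

the writer's type comes first in each Session pair
backward for Session (reader v2, writer v1):
  State -> State, writer optional: channel aligns to severity
  float32 -> float32, writer optional: factor aligns to factor
  int32 -> int32, writer optional: retries aligns to version
  bool -> bool, writer required: active aligns to active
  latitude has no writer counterpart
  string -> string, writer required: name aligns to name
  int32 -> int32, writer optional: seq aligns to seq
  writer latitude: unknown to reader
  => backward: COMPATIBLE
forward for Session (reader v1, writer v2):
  State -> State, writer optional: severity aligns to channel
  float32 -> float32, writer optional: factor aligns to factor
  int32 -> int32, writer optional: version aligns to retries
  bool -> bool, writer required: active aligns to active
  latitude has no writer counterpart
  string -> string, writer required: name aligns to name
  int32 -> int32, writer optional: seq aligns to seq
  writer latitude: unknown to reader
  => forward: COMPATIBLE
migrating the Session value to v2:
  channel := "GUEST" (missing; default applied)
  factor := null (missing; optional => null)
  retries := -7 (from writer version)
  active := true
  latitude := 0.25 (missing; default applied)
  name := "delta"
  seq := null (missing; optional => null)
  writer latitude: kept under "unknown"
  => decoded: {"channel": "GUEST", "factor": null, "retries": -7, "active": true, "latitude": 0.25, "name": "delta", "seq": null, "unknown": {"latitude": 1.5}}


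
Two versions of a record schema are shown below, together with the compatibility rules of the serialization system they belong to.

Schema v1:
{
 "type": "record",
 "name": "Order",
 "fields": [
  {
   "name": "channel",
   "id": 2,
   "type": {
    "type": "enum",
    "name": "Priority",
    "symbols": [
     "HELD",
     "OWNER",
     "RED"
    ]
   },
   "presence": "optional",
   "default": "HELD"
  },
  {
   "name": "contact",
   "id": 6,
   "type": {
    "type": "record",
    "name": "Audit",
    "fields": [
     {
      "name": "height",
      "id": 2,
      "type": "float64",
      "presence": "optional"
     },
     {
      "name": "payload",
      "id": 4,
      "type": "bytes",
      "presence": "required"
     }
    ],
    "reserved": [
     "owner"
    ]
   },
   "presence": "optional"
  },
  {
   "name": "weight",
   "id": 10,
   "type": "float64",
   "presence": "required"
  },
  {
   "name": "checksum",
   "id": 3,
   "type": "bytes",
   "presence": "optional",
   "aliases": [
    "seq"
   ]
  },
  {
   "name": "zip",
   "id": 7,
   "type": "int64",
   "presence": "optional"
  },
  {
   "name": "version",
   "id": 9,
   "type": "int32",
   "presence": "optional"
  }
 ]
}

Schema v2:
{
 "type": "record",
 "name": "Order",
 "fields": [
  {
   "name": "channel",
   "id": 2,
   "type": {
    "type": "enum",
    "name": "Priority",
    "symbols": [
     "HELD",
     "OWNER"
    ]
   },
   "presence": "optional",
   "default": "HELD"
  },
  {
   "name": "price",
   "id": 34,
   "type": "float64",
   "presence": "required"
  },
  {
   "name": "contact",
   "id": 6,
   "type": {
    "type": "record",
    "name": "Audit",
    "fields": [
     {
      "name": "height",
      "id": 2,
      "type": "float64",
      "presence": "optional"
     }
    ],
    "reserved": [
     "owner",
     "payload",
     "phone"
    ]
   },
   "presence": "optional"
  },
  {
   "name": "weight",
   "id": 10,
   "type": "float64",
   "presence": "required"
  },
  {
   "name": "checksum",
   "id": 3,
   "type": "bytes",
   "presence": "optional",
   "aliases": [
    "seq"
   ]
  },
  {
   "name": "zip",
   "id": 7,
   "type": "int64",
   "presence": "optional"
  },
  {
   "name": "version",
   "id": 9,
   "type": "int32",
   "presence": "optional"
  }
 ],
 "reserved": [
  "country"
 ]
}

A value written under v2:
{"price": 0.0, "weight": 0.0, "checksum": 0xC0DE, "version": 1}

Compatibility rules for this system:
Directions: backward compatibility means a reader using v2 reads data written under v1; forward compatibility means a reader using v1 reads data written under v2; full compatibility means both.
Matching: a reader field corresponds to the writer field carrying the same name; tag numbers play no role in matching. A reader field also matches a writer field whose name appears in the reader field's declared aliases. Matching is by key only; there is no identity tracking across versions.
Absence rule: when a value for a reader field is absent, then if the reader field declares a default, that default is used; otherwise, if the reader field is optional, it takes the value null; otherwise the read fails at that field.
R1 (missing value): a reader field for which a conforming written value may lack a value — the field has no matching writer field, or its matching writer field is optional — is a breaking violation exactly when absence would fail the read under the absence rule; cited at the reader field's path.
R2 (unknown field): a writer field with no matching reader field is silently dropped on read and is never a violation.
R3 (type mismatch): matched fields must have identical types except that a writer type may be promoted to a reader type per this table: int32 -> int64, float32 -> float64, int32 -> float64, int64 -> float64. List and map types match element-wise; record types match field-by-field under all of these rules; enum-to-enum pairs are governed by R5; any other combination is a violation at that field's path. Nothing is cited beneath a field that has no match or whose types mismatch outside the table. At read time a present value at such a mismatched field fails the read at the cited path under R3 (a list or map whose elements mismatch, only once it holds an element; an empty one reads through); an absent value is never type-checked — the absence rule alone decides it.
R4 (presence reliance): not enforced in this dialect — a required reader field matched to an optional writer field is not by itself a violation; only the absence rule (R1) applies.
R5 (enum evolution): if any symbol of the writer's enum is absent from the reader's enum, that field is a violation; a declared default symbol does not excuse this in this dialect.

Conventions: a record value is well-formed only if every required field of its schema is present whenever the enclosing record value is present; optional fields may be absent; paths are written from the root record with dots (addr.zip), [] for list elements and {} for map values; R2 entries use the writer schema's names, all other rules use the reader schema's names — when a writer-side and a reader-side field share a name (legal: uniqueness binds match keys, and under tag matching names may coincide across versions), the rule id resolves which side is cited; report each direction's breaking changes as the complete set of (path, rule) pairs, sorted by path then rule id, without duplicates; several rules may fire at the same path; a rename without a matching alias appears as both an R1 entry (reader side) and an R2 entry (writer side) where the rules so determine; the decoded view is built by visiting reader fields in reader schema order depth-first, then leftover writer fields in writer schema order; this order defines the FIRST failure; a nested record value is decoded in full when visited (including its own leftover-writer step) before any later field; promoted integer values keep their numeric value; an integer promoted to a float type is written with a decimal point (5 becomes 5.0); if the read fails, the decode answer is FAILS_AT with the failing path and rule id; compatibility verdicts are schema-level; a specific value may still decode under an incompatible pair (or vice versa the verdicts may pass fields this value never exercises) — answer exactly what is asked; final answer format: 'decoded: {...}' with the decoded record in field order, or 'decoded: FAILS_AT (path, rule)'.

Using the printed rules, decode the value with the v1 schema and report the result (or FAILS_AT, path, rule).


decoded: {"channel": "HELD", "contact": null, "weight": 0.0, "checksum": 0xC0DE, "zip": null, "version": 1}

each type pair in Order: writer, then reader
migrating the Order value to v1:
  channel := "HELD" (no value, default fills)
  contact := null (not supplied -> null)
  weight := 0.0
  checksum := 0xC0DE
  zip := null (not supplied -> null)
  version := 1
  writer price: unmatched, discarded
  => decoded: {"channel": "HELD", "contact": null, "weight": 0.0, "checksum": 0xC0DE, "zip": null, "version": 1}
remaining Order differences; none change what is asked:
  added field price to record Order: required float64, tag 34 (in v2 it sits immediately before contact) -> affects the rule determinations only; this particular Order value decodes identically
  enum Priority (field channel in record Order): symbol RED removed -> affects the rule determinations only; this particular Order value decodes identically
  removed field payload from record Audit (its key "payload" joins the reserved list) -> affects the rule determinations only; this particular Order value decodes identically


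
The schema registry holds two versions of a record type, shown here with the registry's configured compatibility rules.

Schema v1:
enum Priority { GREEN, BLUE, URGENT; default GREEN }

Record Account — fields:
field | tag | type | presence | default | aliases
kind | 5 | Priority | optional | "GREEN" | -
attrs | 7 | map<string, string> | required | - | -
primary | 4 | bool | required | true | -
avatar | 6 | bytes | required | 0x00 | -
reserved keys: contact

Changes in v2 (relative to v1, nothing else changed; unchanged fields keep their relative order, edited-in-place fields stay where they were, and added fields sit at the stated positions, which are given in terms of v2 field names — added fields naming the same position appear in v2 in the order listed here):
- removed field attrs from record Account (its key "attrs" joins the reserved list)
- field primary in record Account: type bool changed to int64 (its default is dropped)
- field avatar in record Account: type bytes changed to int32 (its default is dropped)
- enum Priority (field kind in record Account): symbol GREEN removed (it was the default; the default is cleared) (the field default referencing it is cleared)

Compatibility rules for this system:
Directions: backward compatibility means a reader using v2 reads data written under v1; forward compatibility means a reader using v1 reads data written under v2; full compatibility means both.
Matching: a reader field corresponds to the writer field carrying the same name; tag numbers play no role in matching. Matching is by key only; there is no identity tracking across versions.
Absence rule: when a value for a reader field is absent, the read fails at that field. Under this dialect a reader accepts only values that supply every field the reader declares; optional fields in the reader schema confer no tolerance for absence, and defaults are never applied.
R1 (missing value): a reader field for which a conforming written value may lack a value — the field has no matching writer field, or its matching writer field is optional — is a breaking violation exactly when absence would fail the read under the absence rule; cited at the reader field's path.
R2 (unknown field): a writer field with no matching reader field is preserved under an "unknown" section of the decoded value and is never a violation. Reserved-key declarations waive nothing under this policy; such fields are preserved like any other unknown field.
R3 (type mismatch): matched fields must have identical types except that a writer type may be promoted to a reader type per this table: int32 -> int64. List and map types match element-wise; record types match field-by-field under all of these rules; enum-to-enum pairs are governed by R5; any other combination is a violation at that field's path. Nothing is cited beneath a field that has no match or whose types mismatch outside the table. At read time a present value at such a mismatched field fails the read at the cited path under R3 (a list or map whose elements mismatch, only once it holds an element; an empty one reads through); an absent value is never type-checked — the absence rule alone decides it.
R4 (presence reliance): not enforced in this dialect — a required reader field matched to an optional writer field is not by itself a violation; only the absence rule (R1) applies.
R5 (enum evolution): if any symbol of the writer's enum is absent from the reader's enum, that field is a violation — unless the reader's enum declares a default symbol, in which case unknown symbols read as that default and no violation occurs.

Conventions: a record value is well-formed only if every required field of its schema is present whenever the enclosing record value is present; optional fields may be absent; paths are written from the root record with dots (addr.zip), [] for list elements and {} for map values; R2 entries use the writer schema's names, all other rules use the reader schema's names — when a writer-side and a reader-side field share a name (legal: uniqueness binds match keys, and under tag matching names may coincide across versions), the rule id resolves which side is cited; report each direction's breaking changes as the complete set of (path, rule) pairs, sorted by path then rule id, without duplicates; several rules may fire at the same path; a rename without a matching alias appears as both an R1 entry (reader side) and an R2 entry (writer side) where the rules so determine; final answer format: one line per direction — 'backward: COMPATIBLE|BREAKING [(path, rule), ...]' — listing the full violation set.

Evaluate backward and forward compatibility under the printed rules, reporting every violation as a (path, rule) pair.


the writer's type comes first in each Account pair
backward for Account (reader v2, writer v1):
  kind: Priority -> Priority, writer optional; from kind
  primary: bool -> int64, writer required; from primary
  avatar: bytes -> int32, writer required; from avatar
  writer field attrs has no reader counterpart
  R3 fires at avatar
  R1 fires at kind
  R5 fires at kind
  R3 fires at primary
  => 4 violation(s): backward is BREAKING for Account
forward for Account (reader v1, writer v2):
  kind: Priority -> Priority, writer optional; from kind
  attrs has no writer counterpart
  primary: int64 -> bool, writer required; from primary
  avatar: int32 -> bytes, writer required; from avatar
  R1 fires at attrs
  R3 fires at avatar
  R1 fires at kind
  R3 fires at primary
  => 4 violation(s): forward is BREAKING for Account

backward: BREAKING [(avatar, R3), (kind, R1), (kind, R5), (primary, R3)]; forward: BREAKING [(attrs, R1), (avatar, R3), (kind, R1), (primary, R3)]


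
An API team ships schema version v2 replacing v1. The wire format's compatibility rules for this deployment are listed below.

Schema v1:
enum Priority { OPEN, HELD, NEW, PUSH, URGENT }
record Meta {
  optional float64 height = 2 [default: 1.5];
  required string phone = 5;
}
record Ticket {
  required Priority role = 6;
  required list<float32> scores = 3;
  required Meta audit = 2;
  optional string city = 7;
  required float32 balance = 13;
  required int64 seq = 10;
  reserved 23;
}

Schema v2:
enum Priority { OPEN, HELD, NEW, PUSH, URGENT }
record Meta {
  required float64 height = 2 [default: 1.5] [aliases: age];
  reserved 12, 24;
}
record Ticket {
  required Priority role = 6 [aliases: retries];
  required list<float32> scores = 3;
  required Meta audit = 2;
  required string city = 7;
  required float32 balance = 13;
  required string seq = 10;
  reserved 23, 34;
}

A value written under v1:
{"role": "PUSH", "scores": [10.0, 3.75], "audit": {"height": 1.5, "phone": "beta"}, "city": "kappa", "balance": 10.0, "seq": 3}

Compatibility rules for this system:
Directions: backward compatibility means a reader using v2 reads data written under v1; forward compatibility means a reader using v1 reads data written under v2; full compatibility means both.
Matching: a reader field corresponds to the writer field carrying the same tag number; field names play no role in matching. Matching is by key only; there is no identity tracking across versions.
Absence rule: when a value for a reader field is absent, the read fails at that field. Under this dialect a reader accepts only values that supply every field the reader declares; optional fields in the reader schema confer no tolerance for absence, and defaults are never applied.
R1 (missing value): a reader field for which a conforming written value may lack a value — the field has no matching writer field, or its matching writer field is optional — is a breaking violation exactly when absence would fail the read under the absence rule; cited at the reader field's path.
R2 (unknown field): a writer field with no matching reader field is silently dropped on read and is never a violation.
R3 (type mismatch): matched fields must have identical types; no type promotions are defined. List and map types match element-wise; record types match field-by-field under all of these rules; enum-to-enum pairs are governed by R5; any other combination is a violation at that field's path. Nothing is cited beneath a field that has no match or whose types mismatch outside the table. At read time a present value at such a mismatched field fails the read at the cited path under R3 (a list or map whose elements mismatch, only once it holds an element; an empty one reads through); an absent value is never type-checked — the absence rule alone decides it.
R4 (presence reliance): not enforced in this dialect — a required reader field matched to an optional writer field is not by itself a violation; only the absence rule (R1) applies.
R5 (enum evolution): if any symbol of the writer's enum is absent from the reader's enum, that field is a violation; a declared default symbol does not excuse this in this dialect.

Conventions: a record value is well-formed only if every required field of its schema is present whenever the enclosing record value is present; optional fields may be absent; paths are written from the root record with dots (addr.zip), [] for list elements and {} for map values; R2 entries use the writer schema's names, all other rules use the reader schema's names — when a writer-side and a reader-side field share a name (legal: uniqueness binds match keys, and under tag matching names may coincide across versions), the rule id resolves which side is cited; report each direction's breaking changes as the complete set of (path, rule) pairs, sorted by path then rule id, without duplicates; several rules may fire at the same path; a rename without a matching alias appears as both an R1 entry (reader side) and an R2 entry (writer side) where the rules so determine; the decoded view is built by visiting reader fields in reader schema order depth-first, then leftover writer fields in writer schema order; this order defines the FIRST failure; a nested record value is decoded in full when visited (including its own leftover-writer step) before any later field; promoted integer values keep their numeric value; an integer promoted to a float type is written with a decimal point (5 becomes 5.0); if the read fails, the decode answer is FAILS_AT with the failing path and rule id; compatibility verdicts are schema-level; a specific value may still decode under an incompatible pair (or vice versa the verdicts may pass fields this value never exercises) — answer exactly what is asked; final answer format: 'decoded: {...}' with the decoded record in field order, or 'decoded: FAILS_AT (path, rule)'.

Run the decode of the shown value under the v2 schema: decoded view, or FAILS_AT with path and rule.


the writer's type comes first in each Ticket pair
migrating the Ticket value to v2:
  role := "PUSH"
  scores := [10.0, 3.75]
  audit.height := 1.5
  writer audit.phone: unmatched, discarded
  city := "kappa"
  balance := 10.0
  read fails at seq under R3
  => FAILS_AT (seq, R3)
remaining Ticket differences; none change what is asked:
  field height in record Meta: optional changed to required -> affects the rule determinations only; this particular Ticket value decodes identically
  removed field phone from record Meta -> affects the rule determinations only; this particular Ticket value decodes identically
  field city in record Ticket: optional changed to required -> affects the rule determinations only; this particular Ticket value decodes identically

decoded: FAILS_AT (seq, R3)


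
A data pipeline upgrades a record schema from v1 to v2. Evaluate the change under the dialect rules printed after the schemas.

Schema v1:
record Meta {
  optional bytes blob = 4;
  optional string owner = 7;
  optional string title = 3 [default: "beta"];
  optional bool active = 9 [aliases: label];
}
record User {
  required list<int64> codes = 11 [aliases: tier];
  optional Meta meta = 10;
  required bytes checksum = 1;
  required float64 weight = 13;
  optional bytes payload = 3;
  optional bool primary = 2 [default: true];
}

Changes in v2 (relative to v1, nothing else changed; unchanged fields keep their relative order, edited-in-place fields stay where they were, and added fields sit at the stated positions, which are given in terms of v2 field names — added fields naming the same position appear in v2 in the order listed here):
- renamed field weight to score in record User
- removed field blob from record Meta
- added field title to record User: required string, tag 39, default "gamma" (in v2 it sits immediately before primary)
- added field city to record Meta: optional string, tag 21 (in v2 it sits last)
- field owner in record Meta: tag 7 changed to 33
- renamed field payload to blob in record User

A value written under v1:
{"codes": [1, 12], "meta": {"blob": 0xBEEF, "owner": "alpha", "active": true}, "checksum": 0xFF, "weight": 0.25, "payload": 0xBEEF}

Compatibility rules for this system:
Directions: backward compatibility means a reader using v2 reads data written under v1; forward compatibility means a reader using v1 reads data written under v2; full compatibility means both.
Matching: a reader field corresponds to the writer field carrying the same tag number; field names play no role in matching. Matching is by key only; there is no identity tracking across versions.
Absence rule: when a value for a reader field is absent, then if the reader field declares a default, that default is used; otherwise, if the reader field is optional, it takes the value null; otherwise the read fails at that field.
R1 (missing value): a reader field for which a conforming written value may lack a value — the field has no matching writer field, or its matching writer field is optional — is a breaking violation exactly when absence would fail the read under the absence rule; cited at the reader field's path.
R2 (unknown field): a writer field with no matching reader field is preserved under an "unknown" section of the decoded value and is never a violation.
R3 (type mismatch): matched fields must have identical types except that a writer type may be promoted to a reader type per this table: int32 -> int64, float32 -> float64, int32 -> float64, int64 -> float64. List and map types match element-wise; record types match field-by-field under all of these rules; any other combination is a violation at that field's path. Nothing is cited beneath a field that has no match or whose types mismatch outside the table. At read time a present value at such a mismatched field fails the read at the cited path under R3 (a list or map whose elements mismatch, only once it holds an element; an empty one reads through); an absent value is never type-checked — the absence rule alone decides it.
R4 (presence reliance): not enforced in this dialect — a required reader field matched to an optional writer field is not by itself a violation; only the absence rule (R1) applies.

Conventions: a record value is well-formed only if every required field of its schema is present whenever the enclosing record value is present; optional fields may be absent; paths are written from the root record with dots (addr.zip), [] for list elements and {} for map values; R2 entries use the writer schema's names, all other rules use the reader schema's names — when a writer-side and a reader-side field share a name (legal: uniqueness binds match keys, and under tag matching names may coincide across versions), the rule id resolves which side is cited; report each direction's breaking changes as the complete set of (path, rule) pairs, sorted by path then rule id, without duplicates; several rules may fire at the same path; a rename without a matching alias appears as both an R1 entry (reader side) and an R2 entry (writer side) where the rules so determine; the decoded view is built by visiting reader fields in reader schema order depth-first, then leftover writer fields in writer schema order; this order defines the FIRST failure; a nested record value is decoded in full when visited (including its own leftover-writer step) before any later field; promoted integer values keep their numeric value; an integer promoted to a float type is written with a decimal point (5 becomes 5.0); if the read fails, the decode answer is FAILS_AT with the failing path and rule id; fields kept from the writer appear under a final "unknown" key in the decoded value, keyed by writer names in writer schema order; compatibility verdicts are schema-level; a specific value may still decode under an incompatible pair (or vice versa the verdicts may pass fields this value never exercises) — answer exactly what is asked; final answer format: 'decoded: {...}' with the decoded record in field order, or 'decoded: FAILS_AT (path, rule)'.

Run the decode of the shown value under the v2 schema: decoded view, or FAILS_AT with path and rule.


decoded: {"codes": [1, 12], "meta": {"owner": null, "title": "beta", "active": true, "city": null, "unknown": {"blob": 0xBEEF, "owner": "alpha"}}, "checksum": 0xFF, "score": 0.25, "blob": 0xBEEF, "title": "gamma", "primary": true}

each type pair in User: writer, then reader
decoding the User value with the v2 reader:
  codes := [1, 12]
  meta.owner := null (absent, optional -> null)
  meta.title := "beta" (absent -> default)
  meta.active := true
  meta.city := null (absent, optional -> null)
  writer meta.blob: kept under "unknown"
  writer meta.owner: kept under "unknown"
  checksum := 0xFF
  score := 0.25 (from writer weight)
  blob := 0xBEEF (from writer payload)
  title := "gamma" (absent -> default)
  primary := true (absent -> default)
  => decoded: {"codes": [1, 12], "meta": {"owner": null, "title": "beta", "active": true, "city": null, "unknown": {"blob": 0xBEEF, "owner": "alpha"}}, "checksum": 0xFF, "score": 0.25, "blob": 0xBEEF, "title": "gamma", "primary": true}


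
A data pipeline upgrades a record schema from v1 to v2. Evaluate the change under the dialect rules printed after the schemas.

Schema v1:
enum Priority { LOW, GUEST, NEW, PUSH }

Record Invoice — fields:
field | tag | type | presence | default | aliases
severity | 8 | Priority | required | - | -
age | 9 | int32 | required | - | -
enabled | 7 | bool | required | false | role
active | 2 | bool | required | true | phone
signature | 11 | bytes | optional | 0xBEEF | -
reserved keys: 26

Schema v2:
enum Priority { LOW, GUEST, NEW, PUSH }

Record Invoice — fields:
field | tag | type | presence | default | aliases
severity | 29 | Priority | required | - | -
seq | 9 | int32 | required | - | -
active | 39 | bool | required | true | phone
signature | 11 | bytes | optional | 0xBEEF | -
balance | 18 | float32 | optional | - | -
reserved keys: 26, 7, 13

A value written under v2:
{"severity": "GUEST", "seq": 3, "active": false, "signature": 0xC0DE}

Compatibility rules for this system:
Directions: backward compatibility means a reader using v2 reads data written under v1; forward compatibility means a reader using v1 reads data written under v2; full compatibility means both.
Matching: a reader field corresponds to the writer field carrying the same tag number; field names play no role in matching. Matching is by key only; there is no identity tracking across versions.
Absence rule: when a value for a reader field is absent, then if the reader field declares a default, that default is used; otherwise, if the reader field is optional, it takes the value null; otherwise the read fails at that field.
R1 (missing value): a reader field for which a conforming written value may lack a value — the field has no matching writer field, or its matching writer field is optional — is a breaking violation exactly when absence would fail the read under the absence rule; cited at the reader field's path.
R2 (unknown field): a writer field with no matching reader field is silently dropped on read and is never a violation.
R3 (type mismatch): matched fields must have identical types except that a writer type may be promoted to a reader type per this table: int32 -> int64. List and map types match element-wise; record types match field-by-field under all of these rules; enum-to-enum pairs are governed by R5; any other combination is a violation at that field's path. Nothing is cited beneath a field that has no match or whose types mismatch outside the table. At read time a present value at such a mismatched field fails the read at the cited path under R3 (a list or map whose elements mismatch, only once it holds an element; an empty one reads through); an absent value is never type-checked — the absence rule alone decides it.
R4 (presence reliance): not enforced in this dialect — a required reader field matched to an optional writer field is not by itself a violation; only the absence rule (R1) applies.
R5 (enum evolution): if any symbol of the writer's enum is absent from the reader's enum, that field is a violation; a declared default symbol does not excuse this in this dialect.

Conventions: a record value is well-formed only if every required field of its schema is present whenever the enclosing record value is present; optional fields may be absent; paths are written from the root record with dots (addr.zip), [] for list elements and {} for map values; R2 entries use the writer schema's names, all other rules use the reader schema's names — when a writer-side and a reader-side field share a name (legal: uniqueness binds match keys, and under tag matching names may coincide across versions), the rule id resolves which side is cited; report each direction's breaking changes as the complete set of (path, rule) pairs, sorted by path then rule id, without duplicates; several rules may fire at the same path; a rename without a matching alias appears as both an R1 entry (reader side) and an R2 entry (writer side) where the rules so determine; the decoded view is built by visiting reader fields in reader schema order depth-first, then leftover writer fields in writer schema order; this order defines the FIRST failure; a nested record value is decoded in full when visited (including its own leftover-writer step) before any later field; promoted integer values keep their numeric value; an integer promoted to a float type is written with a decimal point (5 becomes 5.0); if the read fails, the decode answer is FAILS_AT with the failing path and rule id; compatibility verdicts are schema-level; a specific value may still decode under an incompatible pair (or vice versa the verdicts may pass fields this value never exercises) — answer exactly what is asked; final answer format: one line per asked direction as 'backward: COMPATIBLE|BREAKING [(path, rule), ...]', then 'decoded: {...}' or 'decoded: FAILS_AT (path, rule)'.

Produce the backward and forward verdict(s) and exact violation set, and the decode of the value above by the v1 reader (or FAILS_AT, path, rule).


backward: BREAKING [(severity, R1)]; forward: BREAKING [(severity, R1)]; decoded: FAILS_AT (severity, R1)

arrows below run writer -> reader for Invoice
backward on Invoice — v2 reading data written by v1:
  severity: no writer-side match
  int32 -> int32, writer required: seq aligns to age
  active: no writer-side match
  bytes -> bytes, writer optional: signature aligns to signature
  balance: no writer-side match
  writer severity: unknown to reader
  writer enabled: unknown to reader
  writer active: unknown to reader
  breaking: (severity, R1)
  backward on Invoice therefore BREAKING (1)
forward on Invoice — v1 reading data written by v2:
  severity: no writer-side match
  int32 -> int32, writer required: age aligns to seq
  enabled: no writer-side match
  active: no writer-side match
  bytes -> bytes, writer optional: signature aligns to signature
  writer severity: unknown to reader
  writer active: unknown to reader
  writer balance: unknown to reader
  breaking: (severity, R1)
  forward on Invoice therefore BREAKING (1)
decode walk for Invoice under reader schema v1:
  read fails at severity under R1 (no fill)
  => FAILS_AT (severity, R1)
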